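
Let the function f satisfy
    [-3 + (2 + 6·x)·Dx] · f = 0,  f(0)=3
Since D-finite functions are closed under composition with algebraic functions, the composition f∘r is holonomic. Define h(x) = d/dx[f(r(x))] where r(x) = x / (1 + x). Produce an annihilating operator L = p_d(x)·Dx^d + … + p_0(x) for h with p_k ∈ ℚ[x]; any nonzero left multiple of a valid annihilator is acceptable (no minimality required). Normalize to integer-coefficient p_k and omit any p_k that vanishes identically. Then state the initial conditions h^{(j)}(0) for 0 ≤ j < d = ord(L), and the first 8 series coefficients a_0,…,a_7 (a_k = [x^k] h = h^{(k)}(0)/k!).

L = (-7 - 16·x) + (-2 - 10·x - 8·x^2)·Dx  (order 1).
h: a_k = 9/2, -63/4, 783/16, -5031/32, 136035/256, -956745/512, 13825035/2048, -101709495/4096, …
ICs: h(0) = 9/2.

f: a_k = 3, 9/2, -27/8, 81/16, -1215/128, 5103/256, -45927/1024, 216513/2048, …
L₀ from L_f via x↦r, Dx↦r'^{-1}Dx.
h₀' ⇒ L via d/dx closure of L₀.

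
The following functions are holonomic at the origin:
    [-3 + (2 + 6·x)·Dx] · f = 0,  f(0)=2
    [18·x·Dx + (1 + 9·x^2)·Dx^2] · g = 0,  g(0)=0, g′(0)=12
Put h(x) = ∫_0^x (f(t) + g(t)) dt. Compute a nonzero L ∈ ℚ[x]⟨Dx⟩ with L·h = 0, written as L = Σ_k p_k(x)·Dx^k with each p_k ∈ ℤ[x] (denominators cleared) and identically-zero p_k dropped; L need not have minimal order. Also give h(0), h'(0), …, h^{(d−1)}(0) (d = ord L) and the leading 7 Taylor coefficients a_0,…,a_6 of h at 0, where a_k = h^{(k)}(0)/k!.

f: a_k = 2, 3, -9/4, 27/8, -405/64, 1701/128, -15309/512, …
g: a_k = 0, 12, 0, -36, 0, 972/5, 0, …
Sum ⇒ L₀ = lclm(L_f,L_g) in ℚ(x)⟨Dx⟩.
∫: right-multiply L₀ by Dx.
L = (-36 - 270·x + 972·x^2 + 1458·x^3)·Dx^2 + (-33 - 144·x + 270·x^2 + 3888·x^3 + 5103·x^4)·Dx^3 + (-2 + 18·x + 108·x^2 + 324·x^3 + 1134·x^4 + 1458·x^5)·Dx^4  (order 4).
h: a_k = 0, 2, 15/2, -3/4, -261/32, -81/64, 44307/1280, …
ICs: h(0) = 0, h′(0) = 2, h′′(0) = 15, h′′′(0) = -9/2.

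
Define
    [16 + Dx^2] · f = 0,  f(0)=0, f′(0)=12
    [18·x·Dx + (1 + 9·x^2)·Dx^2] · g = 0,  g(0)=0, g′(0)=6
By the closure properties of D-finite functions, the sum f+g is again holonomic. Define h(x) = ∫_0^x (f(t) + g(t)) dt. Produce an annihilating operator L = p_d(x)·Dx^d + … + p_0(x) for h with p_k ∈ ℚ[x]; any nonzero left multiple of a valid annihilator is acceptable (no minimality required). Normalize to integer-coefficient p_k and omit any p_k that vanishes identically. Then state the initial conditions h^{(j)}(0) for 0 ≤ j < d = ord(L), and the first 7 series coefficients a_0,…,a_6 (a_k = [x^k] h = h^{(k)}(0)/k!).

f: a_k = 0, 12, 0, -32, 0, 128/5, 0, …
g: a_k = 0, 6, 0, -18, 0, 486/5, 0, …
L₀ := lclm(L_f,L_g); ord L₀ ≤ 2+2.
Integrate: L := L₀·Dx.
L = (-13248·x + 181440·x^3 + 186624·x^5)·Dx^2 + (-16 + 6048·x^2 + 66096·x^4 + 93312·x^6)·Dx^3 + (-828·x + 11340·x^3 + 11664·x^5)·Dx^4 + (-1 + 378·x^2 + 4131·x^4 + 5832·x^6)·Dx^5  (order 5).
h: a_k = 0, 0, 9, 0, -25/2, 0, 307/15, …
ICs: h(0) = 0, h′(0) = 0, h′′(0) = 18, h′′′(0) = 0, h′′′′(0) = -300.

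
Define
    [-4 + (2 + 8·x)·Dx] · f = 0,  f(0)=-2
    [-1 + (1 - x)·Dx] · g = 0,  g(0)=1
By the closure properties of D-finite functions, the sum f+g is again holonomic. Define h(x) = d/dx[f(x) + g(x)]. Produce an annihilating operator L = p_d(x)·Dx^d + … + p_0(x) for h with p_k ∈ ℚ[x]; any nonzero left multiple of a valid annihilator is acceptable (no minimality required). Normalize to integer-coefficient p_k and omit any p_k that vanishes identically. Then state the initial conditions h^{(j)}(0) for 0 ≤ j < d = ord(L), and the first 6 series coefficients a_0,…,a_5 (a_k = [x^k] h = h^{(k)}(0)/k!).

f: a_k = -2, -4, 4, -8, 20, -56, …
g: a_k = 1, 1, 1, 1, 1, 1, …
Weyl lclm of L_f,L_g ⇒ L₀ (ord ≤ 2).
Differentiate: ansatz ord ≤ ord L₀ ⇒ L.
L = (-18 - 12·x) + (3 - 36·x - 42·x^2)·Dx + (2 + 9·x + x^2 - 12·x^3)·Dx^2  (order 2).
h: a_k = -3, 10, -21, 84, -275, 1014, …
ICs: h(0) = -3, h′(0) = 10.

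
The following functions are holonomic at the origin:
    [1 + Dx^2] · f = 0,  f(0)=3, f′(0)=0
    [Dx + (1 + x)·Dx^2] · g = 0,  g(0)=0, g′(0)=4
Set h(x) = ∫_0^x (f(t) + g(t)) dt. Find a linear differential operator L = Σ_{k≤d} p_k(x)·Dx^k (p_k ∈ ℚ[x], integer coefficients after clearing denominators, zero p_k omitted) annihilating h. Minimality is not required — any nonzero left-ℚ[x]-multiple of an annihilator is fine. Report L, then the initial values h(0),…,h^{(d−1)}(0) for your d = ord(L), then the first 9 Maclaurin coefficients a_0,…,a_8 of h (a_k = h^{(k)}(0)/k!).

f: a_k = 3, 0, -3/2, 0, 1/8, 0, -1/240, 0, 1/13440, …
g: a_k = 0, 4, -2, 4/3, -1, 4/5, -2/3, 4/7, -1/2, …
h₀=f+g: left-lcm gives L₀, ord ≤ 4.
Integrate: L := L₀·Dx.
L = (7 + 2·x + x^2)·Dx^2 + (3 + 5·x + 3·x^2 + x^3)·Dx^3 + (7 + 2·x + x^2)·Dx^4 + (3 + 5·x + 3·x^2 + x^3)·Dx^5  (order 5).
h: a_k = 0, 3, 2, -7/6, 1/3, -7/40, 2/15, -23/240, 1/14, …
ICs: h(0) = 0, h′(0) = 3, h′′(0) = 4, h′′′(0) = -7, h′′′′(0) = 8.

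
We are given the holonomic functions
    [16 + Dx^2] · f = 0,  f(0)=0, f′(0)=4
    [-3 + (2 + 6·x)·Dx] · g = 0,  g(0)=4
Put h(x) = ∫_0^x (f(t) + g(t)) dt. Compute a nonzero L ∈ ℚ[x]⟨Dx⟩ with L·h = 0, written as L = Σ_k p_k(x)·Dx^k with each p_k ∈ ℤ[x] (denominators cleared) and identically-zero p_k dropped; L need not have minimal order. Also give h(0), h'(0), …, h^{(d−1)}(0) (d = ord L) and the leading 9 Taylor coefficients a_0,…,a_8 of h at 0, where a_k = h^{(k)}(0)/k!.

L = (-4368 - 18432·x - 27648·x^2)·Dx + (1760 + 17568·x + 55296·x^2 + 55296·x^3)·Dx^2 + (-273 - 1152·x - 1728·x^2)·Dx^3 + (110 + 1098·x + 3456·x^2 + 3456·x^3)·Dx^4  (order 4).
h: a_k = 0, 4, 5, -3/2, -47/48, -81/32, 33707/5760, -2187/256, 22209577/1290240, …
ICs: h(0) = 0, h′(0) = 4, h′′(0) = 10, h′′′(0) = -9.

f: a_k = 0, 4, 0, -32/3, 0, 128/15, 0, -1024/315, 0, …
g: a_k = 4, 6, -9/2, 27/4, -405/32, 1701/64, -15309/256, 72171/512, -2814669/8192, …
Sum ⇒ L₀ = lclm(L_f,L_g) in ℚ(x)⟨Dx⟩.
h=∫₀ˣh₀: take L = L₀·Dx.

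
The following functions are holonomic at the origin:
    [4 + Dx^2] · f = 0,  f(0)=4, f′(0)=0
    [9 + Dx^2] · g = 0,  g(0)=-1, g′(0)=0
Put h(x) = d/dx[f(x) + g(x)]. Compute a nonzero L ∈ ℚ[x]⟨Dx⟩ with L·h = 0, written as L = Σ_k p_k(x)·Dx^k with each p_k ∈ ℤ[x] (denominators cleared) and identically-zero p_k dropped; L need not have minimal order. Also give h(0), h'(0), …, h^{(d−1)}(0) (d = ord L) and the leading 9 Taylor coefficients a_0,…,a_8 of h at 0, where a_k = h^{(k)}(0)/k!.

f: a_k = 4, 0, -8, 0, 8/3, 0, -16/45, 0, 8/315, …
g: a_k = -1, 0, 9/2, 0, -27/8, 0, 81/80, 0, -729/4480, …
L₀ := lclm(L_f,L_g); ord L₀ ≤ 2+2.
Derive L from L₀ (diff closure).
L = 36 + 13·Dx^2 + Dx^4  (order 4).
h: a_k = 0, -7, 0, -17/6, 0, 473/120, 0, -791/720, 0, …
ICs: h(0) = 0, h′(0) = -7, h′′(0) = 0, h′′′(0) = -17.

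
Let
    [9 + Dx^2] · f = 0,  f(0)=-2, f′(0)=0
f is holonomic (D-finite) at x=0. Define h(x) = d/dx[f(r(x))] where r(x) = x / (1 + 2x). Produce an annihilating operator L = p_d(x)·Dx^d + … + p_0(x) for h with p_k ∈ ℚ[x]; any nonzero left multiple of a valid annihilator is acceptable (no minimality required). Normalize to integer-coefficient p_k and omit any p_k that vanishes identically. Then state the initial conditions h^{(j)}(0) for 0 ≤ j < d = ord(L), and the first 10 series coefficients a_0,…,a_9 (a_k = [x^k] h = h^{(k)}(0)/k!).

f: a_k = -2, 0, 9, 0, -27/4, 0, 81/40, 0, -729/2240, 0, …
h₀=f(r): pull back L_f along r ⇒ L₀.
h=h₀': d/dx-closure on L₀ ⇒ L.
L = (33 + 96·x + 96·x^2) + (12 + 72·x + 144·x^2 + 96·x^3)·Dx + (1 + 8·x + 24·x^2 + 32·x^3 + 16·x^4)·Dx^2  (order 2).
h: a_k = 0, 18, -108, 405, -1170, 54243/20, -47061/10, 188955/56, 2492289/140, -257968071/2240, …
ICs: h(0) = 0, h′(0) = 18.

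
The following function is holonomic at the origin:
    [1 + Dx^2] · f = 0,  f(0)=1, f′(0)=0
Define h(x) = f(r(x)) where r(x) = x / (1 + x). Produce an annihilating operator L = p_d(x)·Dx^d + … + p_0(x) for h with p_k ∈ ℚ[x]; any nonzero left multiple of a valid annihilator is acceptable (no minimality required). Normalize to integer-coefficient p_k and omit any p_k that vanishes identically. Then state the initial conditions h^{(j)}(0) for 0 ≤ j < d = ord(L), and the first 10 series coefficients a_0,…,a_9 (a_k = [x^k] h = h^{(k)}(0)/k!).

L = 1 + (2 + 6·x + 6·x^2 + 2·x^3)·Dx + (1 + 4·x + 6·x^2 + 4·x^3 + x^4)·Dx^2  (order 2).
h: a_k = 1, 0, -1/2, 1, -35/24, 11/6, -1501/720, 87/40, -16699/8064, 8791/5040, …
ICs: h(0) = 1, h′(0) = 0.

f: a_k = 1, 0, -1/2, 0, 1/24, 0, -1/720, 0, 1/40320, 0, …
h₀=f(r): pull back L_f along r ⇒ L₀.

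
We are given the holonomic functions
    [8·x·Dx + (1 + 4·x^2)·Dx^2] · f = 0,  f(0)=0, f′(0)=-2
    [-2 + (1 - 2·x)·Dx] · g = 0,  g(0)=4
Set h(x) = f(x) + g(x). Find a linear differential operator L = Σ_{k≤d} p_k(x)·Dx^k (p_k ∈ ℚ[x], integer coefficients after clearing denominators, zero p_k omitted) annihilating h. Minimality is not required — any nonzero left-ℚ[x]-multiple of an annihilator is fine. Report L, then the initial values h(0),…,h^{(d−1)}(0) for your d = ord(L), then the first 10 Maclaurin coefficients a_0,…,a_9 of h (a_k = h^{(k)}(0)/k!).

f: a_k = 0, -2, 0, 8/3, 0, -32/5, 0, 128/7, 0, -512/9, …
g: a_k = 4, 8, 16, 32, 64, 128, 256, 512, 1024, 2048, …
Weyl lclm of L_f,L_g ⇒ L₀ (ord ≤ 3).
L = (8 - 64·x - 96·x^2)·Dx + (-8 + 8·x - 32·x^2 - 96·x^3)·Dx^2 + (1 - 16·x^4)·Dx^3  (order 3).
h: a_k = 4, 6, 16, 104/3, 64, 608/5, 256, 3712/7, 1024, 17920/9, …
ICs: h(0) = 4, h′(0) = 6, h′′(0) = 32.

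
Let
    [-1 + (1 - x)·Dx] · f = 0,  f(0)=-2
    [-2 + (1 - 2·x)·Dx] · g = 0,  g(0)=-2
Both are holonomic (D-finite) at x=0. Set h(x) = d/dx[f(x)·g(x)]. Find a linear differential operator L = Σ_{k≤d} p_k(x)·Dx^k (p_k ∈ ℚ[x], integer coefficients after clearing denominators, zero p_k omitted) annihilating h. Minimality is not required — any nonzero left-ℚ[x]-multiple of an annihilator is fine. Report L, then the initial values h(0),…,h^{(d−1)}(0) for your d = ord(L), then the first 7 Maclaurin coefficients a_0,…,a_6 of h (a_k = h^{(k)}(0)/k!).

f: a_k = -2, -2, -2, -2, -2, -2, -2, …
g: a_k = -2, -4, -8, -16, -32, -64, -128, …
Product ⇒ symmetric product L₀, ord ≤ 1.
Derive L from L₀ (diff closure).
L = (14 - 36·x + 24·x^2) + (-3 + 13·x - 18·x^2 + 8·x^3)·Dx  (order 1).
h: a_k = 12, 56, 180, 496, 1260, 3048, 7140, …
ICs: h(0) = 12.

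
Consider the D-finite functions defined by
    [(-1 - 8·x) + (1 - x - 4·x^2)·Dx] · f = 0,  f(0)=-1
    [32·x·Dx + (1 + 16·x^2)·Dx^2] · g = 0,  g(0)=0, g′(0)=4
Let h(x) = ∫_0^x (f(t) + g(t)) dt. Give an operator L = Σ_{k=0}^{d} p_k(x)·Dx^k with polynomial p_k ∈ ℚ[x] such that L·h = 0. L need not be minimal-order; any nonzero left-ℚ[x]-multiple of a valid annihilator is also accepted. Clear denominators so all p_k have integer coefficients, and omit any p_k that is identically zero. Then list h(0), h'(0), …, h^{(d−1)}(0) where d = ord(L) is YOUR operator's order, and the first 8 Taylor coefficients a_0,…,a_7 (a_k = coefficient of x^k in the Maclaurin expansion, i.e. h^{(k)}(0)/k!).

L = (-160 + 640·x + 14848·x^2 + 36864·x^3 + 178176·x^4 + 98304·x^6)·Dx^2 + (43 + 336·x + 16·x^2 + 3072·x^3 + 35072·x^4 + 124928·x^5 + 12288·x^6 + 98304·x^7)·Dx^3 + (-5 - 23·x - 272·x^2 - 16·x^3 - 2368·x^4 + 5888·x^5 + 12288·x^6 + 4096·x^7 + 16384·x^8)·Dx^4  (order 4).
h: a_k = 0, -1, 3/2, -5/3, -91/12, -29/5, 233/10, -181/7, …
ICs: h(0) = 0, h′(0) = -1, h′′(0) = 3, h′′′(0) = -10.

f: a_k = -1, -1, -5, -9, -29, -65, -181, -441, …
g: a_k = 0, 4, 0, -64/3, 0, 1024/5, 0, -16384/7, …
Weyl lclm of L_f,L_g ⇒ L₀ (ord ≤ 3).
∫: right-multiply L₀ by Dx.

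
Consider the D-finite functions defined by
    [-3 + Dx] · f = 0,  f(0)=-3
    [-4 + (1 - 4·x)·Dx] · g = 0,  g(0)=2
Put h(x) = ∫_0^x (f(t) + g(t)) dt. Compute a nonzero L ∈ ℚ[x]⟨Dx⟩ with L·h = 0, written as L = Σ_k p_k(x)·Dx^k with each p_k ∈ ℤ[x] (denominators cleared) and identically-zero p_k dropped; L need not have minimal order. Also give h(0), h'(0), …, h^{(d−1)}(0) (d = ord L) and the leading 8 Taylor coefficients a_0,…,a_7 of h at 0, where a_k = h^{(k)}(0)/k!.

f: a_k = -3, -9, -27/2, -27/2, -81/8, -243/40, -243/80, -729/560, …
g: a_k = 2, 8, 32, 128, 512, 2048, 8192, 32768, …
f+g: L₀ = lclm(L_f,L_g), ord ≤ 1+1.
h=∫₀ˣh₀: take L = L₀·Dx.
L = (60 + 144·x)·Dx + (-23 - 72·x + 144·x^2)·Dx^2 + (1 + 8·x - 48·x^2)·Dx^3  (order 3).
h: a_k = 0, -1, -1/2, 37/6, 229/8, 803/8, 81677/240, 655117/560, …
ICs: h(0) = 0, h′(0) = -1, h′′(0) = -1.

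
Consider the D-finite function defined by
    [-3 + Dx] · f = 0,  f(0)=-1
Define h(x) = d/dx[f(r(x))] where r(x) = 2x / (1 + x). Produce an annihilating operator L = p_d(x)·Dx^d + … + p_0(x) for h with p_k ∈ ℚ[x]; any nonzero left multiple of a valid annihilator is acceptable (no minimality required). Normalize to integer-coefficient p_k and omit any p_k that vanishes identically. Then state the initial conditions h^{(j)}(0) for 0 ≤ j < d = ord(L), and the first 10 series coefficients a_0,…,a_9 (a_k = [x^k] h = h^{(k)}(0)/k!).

f: a_k = -1, -3, -9/2, -9/2, -27/8, -81/40, -81/80, -243/560, -729/4480, -243/4480, …
h₀=f(r): pull back L_f along r ⇒ L₀.
h=h₀': d/dx-closure on L₀ ⇒ L.
L = (4 - 2·x) + (-1 - 2·x - x^2)·Dx  (order 1).
h: a_k = -6, -24, -18, 24, 6, -144/5, 114/5, 96/35, -918/35, 1128/35, …
ICs: h(0) = -6.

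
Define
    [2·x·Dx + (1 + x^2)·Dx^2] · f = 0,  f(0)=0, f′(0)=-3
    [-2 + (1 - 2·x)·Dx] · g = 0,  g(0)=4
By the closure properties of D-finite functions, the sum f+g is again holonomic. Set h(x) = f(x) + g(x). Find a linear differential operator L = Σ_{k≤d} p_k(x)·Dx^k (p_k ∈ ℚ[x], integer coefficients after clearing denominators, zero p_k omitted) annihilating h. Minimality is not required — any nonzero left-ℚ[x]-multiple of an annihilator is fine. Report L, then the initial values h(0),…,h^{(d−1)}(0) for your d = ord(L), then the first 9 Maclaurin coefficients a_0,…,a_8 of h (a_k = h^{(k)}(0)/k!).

L = (4 - 32·x - 12·x^2)·Dx + (-13 + 4·x - 25·x^2 - 12·x^3)·Dx^2 + (2 - 3·x - 3·x^3 - 2·x^4)·Dx^3  (order 3).
h: a_k = 4, 5, 16, 33, 64, 637/5, 256, 3587/7, 1024, …
ICs: h(0) = 4, h′(0) = 5, h′′(0) = 32.

f: a_k = 0, -3, 0, 1, 0, -3/5, 0, 3/7, 0, …
g: a_k = 4, 8, 16, 32, 64, 128, 256, 512, 1024, …
L₀ := lclm(L_f,L_g); ord L₀ ≤ 2+1.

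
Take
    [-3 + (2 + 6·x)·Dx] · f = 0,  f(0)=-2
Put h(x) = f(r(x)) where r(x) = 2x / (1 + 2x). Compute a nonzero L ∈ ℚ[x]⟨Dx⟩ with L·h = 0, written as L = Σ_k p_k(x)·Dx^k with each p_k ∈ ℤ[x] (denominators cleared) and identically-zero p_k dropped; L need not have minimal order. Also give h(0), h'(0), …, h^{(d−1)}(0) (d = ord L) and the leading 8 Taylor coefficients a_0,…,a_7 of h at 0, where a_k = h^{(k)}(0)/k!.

f: a_k = -2, -3, 9/4, -27/8, 405/64, -1701/128, 15309/512, -72171/1024, …
Substitute x→r, Dx→(1/r')Dx; clear ⇒ L₀.
L = -3 + (1 + 10·x + 16·x^2)·Dx  (order 1).
h: a_k = -2, -6, 21, -87, 1677/4, -9069/4, 106305/8, -658335/8, …
ICs: h(0) = -2.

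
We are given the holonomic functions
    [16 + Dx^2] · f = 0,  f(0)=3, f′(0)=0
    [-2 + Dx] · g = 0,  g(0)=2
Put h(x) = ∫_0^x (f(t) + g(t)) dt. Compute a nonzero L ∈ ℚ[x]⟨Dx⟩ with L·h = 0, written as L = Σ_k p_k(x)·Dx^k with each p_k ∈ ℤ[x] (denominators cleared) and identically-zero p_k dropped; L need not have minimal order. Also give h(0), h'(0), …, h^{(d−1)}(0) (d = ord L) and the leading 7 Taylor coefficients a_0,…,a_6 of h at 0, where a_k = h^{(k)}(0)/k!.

L = -32·Dx + 16·Dx^2 - 2·Dx^3 + Dx^4  (order 4).
h: a_k = 0, 5, 2, -20/3, 2/3, 20/3, 4/45, …
ICs: h(0) = 0, h′(0) = 5, h′′(0) = 4, h′′′(0) = -40.

f: a_k = 3, 0, -24, 0, 32, 0, -256/15, …
g: a_k = 2, 4, 4, 8/3, 4/3, 8/15, 8/45, …
h₀=f+g: left-lcm gives L₀, ord ≤ 3.
h=∫₀ˣh₀: take L = L₀·Dx.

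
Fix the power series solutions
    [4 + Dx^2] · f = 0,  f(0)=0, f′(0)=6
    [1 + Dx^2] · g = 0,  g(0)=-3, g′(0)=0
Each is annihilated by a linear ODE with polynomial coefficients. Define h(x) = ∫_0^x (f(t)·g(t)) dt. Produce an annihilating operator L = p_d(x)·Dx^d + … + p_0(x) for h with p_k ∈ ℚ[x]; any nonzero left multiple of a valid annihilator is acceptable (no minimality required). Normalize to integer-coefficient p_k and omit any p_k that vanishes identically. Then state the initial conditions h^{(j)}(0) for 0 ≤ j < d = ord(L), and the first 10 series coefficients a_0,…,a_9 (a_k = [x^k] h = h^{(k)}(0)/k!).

L = 9·Dx + 10·Dx^3 + Dx^5  (order 5).
h: a_k = 0, 0, -9, 0, 21/4, 0, -61/40, 0, 547/2240, 0, …
ICs: h(0) = 0, h′(0) = 0, h′′(0) = -18, h′′′(0) = 0, h′′′′(0) = 126.

f: a_k = 0, 6, 0, -4, 0, 4/5, 0, -8/105, 0, 4/945, …
g: a_k = -3, 0, 3/2, 0, -1/8, 0, 1/240, 0, -1/13440, 0, …
f·g: L₀ = L_f ⊗_s L_g, ord ≤ 2·2.
∫: right-multiply L₀ by Dx.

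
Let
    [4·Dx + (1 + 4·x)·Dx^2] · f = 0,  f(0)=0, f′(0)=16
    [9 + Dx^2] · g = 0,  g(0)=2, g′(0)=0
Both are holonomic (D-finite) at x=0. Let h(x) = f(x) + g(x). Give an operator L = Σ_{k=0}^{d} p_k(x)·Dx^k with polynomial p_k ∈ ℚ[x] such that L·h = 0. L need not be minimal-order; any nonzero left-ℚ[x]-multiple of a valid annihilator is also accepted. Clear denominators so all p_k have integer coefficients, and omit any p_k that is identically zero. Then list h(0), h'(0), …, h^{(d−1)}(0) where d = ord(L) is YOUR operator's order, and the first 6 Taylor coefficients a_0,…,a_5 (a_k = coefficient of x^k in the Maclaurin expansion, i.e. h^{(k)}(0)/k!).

L = (3780 + 2592·x + 5184·x^2)·Dx + (369 + 2124·x + 3888·x^2 + 5184·x^3)·Dx^2 + (420 + 288·x + 576·x^2)·Dx^3 + (41 + 236·x + 432·x^2 + 576·x^3)·Dx^4  (order 4).
h: a_k = 2, 16, -41, 256/3, -997/4, 4096/5, …
ICs: h(0) = 2, h′(0) = 16, h′′(0) = -82, h′′′(0) = 512.

f: a_k = 0, 16, -32, 256/3, -256, 4096/5, …
g: a_k = 2, 0, -9, 0, 27/4, 0, …
Weyl lclm of L_f,L_g ⇒ L₀ (ord ≤ 4).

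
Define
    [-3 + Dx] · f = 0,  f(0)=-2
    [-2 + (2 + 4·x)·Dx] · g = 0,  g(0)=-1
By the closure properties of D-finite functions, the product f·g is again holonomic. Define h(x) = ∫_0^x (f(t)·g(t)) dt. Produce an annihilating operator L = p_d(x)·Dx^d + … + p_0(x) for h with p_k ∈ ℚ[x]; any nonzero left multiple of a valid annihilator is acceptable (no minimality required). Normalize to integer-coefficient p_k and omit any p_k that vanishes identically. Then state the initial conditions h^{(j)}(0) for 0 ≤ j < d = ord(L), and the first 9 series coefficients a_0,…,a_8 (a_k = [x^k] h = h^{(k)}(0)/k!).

L = (-4 - 6·x)·Dx + (1 + 2·x)·Dx^2  (order 2).
h: a_k = 0, 2, 4, 14/3, 4, 13/5, 22/15, 3/5, 12/35, …
ICs: h(0) = 0, h′(0) = 2.

f: a_k = -2, -6, -9, -9, -27/4, -81/20, -81/40, -243/280, -729/2240, …
g: a_k = -1, -1, 1/2, -1/2, 5/8, -7/8, 21/16, -33/16, 429/128, …
f·g: L₀ = L_f ⊗_s L_g, ord ≤ 1·1.
h=∫₀ˣh₀: take L = L₀·Dx.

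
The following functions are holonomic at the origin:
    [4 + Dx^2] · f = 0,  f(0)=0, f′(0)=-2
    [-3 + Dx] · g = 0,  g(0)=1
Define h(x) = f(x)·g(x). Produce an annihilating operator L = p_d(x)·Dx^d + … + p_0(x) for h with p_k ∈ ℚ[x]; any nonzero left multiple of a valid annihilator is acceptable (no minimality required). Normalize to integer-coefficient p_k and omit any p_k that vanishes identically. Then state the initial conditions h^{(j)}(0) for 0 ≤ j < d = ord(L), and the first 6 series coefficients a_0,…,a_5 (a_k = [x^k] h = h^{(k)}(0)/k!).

L = 13 - 6·Dx + Dx^2  (order 2).
h: a_k = 0, -2, -6, -23/3, -5, -61/60, …
ICs: h(0) = 0, h′(0) = -2.

f: a_k = 0, -2, 0, 4/3, 0, -4/15, …
g: a_k = 1, 3, 9/2, 9/2, 27/8, 81/40, …
Product ⇒ symmetric product L₀, ord ≤ 2.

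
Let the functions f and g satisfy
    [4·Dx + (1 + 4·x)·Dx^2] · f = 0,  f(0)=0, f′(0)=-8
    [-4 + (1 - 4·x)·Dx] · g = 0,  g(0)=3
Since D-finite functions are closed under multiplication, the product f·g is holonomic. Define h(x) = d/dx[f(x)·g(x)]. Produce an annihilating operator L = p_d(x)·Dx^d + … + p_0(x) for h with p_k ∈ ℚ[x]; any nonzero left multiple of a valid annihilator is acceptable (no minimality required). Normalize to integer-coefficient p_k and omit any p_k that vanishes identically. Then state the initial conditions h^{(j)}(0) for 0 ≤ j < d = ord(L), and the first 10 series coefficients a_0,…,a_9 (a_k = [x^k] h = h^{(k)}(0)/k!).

f: a_k = 0, -8, 16, -128/3, 128, -2048/5, 4096/3, -32768/7, 16384, -524288/9, …
g: a_k = 3, 12, 48, 192, 768, 3072, 12288, 49152, 196608, 786432, …
f·g: L₀ = L_f ⊗_s L_g, ord ≤ 2·1.
Differentiate: ansatz ord ≤ ord L₀ ⇒ L.
L = 64 + (4 + 80·x)·Dx + (-1 + 16·x^2)·Dx^2  (order 2).
h: a_k = -24, -96, -960, -3584, -24064, -454656/5, -2613248/5, -69861376/35, -369426432/35, -853016576/21, …
ICs: h(0) = -24, h′(0) = -96.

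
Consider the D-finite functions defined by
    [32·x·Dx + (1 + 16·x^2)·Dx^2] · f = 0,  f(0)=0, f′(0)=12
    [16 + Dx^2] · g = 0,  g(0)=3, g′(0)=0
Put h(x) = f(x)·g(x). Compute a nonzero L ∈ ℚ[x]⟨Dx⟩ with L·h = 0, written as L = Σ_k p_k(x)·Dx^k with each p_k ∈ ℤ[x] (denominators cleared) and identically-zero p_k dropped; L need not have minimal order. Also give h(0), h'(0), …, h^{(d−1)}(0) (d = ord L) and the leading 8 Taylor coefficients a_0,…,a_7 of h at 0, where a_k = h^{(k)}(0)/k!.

f: a_k = 0, 12, 0, -64, 0, 3072/5, 0, -49152/7, …
g: a_k = 3, 0, -24, 0, 32, 0, -256/15, 0, …
L₀ := L_f ⊗_s L_g (sym. prod.), ord ≤ 4.
L = (1280 + 53248·x^2 + 360448·x^4 + 2097152·x^6 + 8388608·x^8) + (1536·x + 40960·x^3 + 393216·x^5 + 2097152·x^7)·Dx + (96 + 4096·x^2 + 36864·x^4 + 262144·x^6 + 1048576·x^8)·Dx^2 + (96·x + 2560·x^3 + 24576·x^5 + 131072·x^7)·Dx^3 + (1 + 48·x^2 + 896·x^4 + 8192·x^6 + 32768·x^8)·Dx^4  (order 4).
h: a_k = 0, 36, 0, -480, 0, 18816/5, 0, -1332224/35, …
ICs: h(0) = 0, h′(0) = 36, h′′(0) = 0, h′′′(0) = -2880.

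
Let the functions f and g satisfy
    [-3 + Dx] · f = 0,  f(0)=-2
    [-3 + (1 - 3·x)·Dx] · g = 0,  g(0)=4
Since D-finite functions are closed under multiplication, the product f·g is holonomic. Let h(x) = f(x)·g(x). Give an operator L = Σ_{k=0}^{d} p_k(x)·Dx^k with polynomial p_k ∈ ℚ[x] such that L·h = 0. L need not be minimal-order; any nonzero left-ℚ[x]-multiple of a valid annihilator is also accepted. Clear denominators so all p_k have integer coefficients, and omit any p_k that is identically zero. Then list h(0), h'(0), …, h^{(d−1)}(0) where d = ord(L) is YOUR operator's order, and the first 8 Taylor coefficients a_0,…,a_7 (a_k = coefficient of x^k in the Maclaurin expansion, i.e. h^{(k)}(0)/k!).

f: a_k = -2, -6, -9, -9, -27/4, -81/20, -81/40, -243/280, …
g: a_k = 4, 12, 36, 108, 324, 972, 2916, 8748, …
Product ⇒ symmetric product L₀, ord ≤ 1.
L = (6 - 9·x) + (-1 + 3·x)·Dx  (order 1).
h: a_k = -8, -48, -180, -576, -1755, -26406/5, -158517/10, -332910/7, …
ICs: h(0) = -8.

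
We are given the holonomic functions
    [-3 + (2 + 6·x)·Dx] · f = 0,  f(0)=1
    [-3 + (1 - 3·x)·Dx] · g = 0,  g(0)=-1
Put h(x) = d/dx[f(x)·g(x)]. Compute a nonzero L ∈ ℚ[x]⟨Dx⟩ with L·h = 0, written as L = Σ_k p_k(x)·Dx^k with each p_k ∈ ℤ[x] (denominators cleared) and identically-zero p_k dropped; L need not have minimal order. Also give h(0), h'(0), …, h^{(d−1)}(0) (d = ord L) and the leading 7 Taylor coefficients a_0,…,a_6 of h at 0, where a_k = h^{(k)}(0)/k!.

L = (11 + 54·x + 27·x^2) + (-2 - 2·x + 18·x^2 + 18·x^3)·Dx  (order 1).
h: a_k = -9/2, -99/4, -1863/16, -14499/32, -443475/256, -3147093/512, -44564499/2048, …
ICs: h(0) = -9/2.

f: a_k = 1, 3/2, -9/8, 27/16, -405/128, 1701/256, -15309/1024, …
g: a_k = -1, -3, -9, -27, -81, -243, -729, …
Sym-product of L_f,L_g gives L₀ (≤ ord 1).
h₀' ⇒ L via d/dx closure of L₀.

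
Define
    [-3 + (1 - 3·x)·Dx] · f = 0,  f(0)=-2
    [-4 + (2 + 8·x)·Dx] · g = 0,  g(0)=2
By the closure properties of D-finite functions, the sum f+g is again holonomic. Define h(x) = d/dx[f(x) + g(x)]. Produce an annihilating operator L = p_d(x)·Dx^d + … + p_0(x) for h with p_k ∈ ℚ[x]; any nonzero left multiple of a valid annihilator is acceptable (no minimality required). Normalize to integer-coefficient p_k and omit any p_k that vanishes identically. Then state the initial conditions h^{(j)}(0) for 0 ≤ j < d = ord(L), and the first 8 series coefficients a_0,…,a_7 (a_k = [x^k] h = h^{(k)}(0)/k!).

L = (-90 - 108·x) + (-21 - 252·x - 378·x^2)·Dx + (4 + 13·x - 39·x^2 - 108·x^3)·Dx^2  (order 2).
h: a_k = -2, -44, -138, -728, -2150, -9756, -26922, -118704, …
ICs: h(0) = -2, h′(0) = -44.

f: a_k = -2, -6, -18, -54, -162, -486, -1458, -4374, …
g: a_k = 2, 4, -4, 8, -20, 56, -168, 528, …
L₀ := lclm(L_f,L_g); ord L₀ ≤ 1+1.
h₀' ⇒ L via d/dx closure of L₀.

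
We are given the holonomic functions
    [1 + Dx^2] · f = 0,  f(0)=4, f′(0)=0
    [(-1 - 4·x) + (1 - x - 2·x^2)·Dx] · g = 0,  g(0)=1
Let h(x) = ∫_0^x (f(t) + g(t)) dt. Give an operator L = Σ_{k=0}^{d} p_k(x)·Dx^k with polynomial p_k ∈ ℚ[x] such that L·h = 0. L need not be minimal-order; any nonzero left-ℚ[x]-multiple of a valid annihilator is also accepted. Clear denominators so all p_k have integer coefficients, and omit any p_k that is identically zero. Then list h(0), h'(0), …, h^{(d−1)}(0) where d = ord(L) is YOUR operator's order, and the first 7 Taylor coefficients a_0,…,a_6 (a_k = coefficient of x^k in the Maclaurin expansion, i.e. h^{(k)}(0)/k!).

L = (-31 - 146·x - 133·x^2 - 184·x^3 - 20·x^4 - 16·x^5)·Dx + (7 + 3·x - 3·x^2 - 37·x^3 - 42·x^4 - 12·x^5 - 8·x^6)·Dx^2 + (-31 - 146·x - 133·x^2 - 184·x^3 - 20·x^4 - 16·x^5)·Dx^3 + (7 + 3·x - 3·x^2 - 37·x^3 - 42·x^4 - 12·x^5 - 8·x^6)·Dx^4  (order 4).
h: a_k = 0, 5, 1/2, 1/3, 5/4, 67/30, 7/2, …
ICs: h(0) = 0, h′(0) = 5, h′′(0) = 1, h′′′(0) = 2.

f: a_k = 4, 0, -2, 0, 1/6, 0, -1/180, …
g: a_k = 1, 1, 3, 5, 11, 21, 43, …
Sum ⇒ L₀ = lclm(L_f,L_g) in ℚ(x)⟨Dx⟩.
h=∫h₀ ⇒ L = L₀·Dx.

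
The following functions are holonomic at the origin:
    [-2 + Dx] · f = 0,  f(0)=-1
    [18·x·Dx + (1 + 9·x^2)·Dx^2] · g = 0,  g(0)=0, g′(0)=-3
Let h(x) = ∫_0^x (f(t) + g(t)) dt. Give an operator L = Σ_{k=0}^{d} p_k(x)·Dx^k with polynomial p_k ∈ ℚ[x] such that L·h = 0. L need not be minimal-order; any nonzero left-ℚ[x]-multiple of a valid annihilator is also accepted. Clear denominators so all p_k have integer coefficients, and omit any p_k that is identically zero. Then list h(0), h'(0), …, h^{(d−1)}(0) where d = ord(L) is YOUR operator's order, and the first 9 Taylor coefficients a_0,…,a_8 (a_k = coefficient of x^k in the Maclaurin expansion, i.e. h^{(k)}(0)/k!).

L = (18 - 36·x - 486·x^2 - 324·x^3)·Dx^2 + (-11 + 207·x^2 - 162·x^4)·Dx^3 + (1 + 9·x + 18·x^2 + 81·x^3 + 81·x^4)·Dx^4  (order 4).
h: a_k = 0, -1, -5/2, -2/3, 23/12, -2/15, -733/90, -4/315, 98407/2520, …
ICs: h(0) = 0, h′(0) = -1, h′′(0) = -5, h′′′(0) = -4.

f: a_k = -1, -2, -2, -4/3, -2/3, -4/15, -4/45, -8/315, -2/315, …
g: a_k = 0, -3, 0, 9, 0, -243/5, 0, 2187/7, 0, …
Sum ⇒ L₀ = lclm(L_f,L_g) in ℚ(x)⟨Dx⟩.
h=∫₀ˣh₀: take L = L₀·Dx.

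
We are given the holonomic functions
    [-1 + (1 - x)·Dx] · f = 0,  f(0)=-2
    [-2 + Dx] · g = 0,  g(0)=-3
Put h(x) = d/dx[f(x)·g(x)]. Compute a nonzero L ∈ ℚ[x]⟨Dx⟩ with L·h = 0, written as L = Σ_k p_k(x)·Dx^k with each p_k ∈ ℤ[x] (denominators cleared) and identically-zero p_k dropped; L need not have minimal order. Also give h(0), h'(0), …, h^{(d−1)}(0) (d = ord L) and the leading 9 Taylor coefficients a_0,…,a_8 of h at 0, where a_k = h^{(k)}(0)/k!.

L = (10 - 12·x + 4·x^2) + (-3 + 5·x - 2·x^2)·Dx  (order 1).
h: a_k = 18, 60, 114, 168, 218, 1324/5, 310, 37232/105, 41894/105, …
ICs: h(0) = 18.

f: a_k = -2, -2, -2, -2, -2, -2, -2, -2, -2, …
g: a_k = -3, -6, -6, -4, -2, -4/5, -4/15, -8/105, -2/105, …
L₀ := L_f ⊗_s L_g (sym. prod.), ord ≤ 1.
h=h₀': d/dx-closure on L₀ ⇒ L.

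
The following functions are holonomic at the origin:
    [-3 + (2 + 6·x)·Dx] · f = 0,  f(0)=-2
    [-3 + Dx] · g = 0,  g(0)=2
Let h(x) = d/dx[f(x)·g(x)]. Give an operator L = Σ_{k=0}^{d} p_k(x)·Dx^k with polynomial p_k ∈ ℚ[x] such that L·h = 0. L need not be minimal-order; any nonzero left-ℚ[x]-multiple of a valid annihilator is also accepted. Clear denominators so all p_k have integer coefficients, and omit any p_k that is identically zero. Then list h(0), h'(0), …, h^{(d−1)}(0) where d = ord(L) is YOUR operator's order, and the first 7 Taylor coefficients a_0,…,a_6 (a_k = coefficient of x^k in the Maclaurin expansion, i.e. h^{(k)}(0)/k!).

L = (7 + 36·x + 36·x^2) + (-2 - 10·x - 12·x^2)·Dx  (order 1).
h: a_k = -18, -63, -459/4, -891/8, -8667/64, 21627/640, -818667/2560, …
ICs: h(0) = -18.

f: a_k = -2, -3, 9/4, -27/8, 405/64, -1701/128, 15309/512, …
g: a_k = 2, 6, 9, 9, 27/4, 81/20, 81/40, …
Product ⇒ symmetric product L₀, ord ≤ 1.
h=h₀': d/dx-closure on L₀ ⇒ L.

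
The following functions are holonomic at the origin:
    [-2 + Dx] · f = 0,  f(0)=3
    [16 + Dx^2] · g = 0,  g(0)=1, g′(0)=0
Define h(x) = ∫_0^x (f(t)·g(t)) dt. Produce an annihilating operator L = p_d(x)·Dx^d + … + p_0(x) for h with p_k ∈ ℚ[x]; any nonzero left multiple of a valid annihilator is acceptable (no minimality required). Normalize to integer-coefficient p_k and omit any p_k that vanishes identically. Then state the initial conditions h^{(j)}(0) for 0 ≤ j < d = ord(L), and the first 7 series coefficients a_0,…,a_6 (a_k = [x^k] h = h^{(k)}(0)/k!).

f: a_k = 3, 6, 6, 4, 2, 4/5, 4/15, …
g: a_k = 1, 0, -8, 0, 32/3, 0, -256/45, …
Product ⇒ symmetric product L₀, ord ≤ 2.
h=∫₀ˣh₀: take L = L₀·Dx.
L = 20·Dx - 4·Dx^2 + Dx^3  (order 3).
h: a_k = 0, 3, 3, -6, -11, -14/5, 82/15, …
ICs: h(0) = 0, h′(0) = 3, h′′(0) = 6.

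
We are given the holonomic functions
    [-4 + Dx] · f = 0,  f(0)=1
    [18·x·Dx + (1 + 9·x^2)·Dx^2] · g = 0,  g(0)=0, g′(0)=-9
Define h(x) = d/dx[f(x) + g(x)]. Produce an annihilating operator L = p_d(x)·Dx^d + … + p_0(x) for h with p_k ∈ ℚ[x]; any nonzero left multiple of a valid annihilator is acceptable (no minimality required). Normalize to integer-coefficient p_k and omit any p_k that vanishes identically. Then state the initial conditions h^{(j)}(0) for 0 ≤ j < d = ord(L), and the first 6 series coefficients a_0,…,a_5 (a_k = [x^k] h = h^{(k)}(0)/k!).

L = (36 - 144·x - 972·x^2 - 1296·x^3) + (-17 + 99·x^2 - 648·x^4)·Dx + (2 + 9·x + 36·x^2 + 81·x^3 + 162·x^4)·Dx^2  (order 2).
h: a_k = -5, 16, 113, 128/3, -2059/3, 512/15, …
ICs: h(0) = -5, h′(0) = 16.

f: a_k = 1, 4, 8, 32/3, 32/3, 128/15, …
g: a_k = 0, -9, 0, 27, 0, -729/5, …
h₀=f+g: left-lcm gives L₀, ord ≤ 3.
h=h₀': d/dx-closure on L₀ ⇒ L.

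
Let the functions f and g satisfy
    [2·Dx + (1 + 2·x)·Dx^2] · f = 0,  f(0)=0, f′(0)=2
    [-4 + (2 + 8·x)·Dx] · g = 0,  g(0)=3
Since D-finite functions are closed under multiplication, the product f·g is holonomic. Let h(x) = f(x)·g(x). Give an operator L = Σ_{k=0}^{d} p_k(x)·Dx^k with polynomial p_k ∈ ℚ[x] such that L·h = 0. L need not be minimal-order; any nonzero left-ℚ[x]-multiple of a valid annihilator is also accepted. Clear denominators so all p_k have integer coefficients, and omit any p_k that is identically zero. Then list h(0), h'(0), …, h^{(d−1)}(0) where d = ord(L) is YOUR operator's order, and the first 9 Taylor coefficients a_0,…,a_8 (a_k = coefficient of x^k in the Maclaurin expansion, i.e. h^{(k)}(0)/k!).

f: a_k = 0, 2, -2, 8/3, -4, 32/5, -32/3, 128/7, -32, …
g: a_k = 3, 6, -6, 12, -30, 84, -252, 792, -2574, …
L₀ := L_f ⊗_s L_g (sym. prod.), ord ≤ 2.
L = (8 + 8·x) + (-2 - 8·x)·Dx + (1 + 10·x + 32·x^2 + 32·x^3)·Dx^2  (order 2).
h: a_k = 0, 6, 6, -16, 40, -524/5, 1452/5, -29664/35, 90528/35, …
ICs: h(0) = 0, h′(0) = 6.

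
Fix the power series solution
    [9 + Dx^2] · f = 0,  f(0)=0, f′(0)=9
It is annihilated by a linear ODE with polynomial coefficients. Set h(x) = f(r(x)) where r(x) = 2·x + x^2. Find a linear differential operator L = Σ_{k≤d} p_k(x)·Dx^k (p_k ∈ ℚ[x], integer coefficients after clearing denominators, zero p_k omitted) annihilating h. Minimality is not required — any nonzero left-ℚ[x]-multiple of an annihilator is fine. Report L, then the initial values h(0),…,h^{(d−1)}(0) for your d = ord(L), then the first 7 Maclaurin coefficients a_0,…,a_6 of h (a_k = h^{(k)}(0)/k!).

f: a_k = 0, 9, 0, -27/2, 0, 243/40, 0, …
L₀ from L_f via x↦r, Dx↦r'^{-1}Dx.
L = (36 + 108·x + 108·x^2 + 36·x^3) - Dx + (1 + x)·Dx^2  (order 2).
h: a_k = 0, 18, 9, -108, -162, 567/5, 945/2, …
ICs: h(0) = 0, h′(0) = 18.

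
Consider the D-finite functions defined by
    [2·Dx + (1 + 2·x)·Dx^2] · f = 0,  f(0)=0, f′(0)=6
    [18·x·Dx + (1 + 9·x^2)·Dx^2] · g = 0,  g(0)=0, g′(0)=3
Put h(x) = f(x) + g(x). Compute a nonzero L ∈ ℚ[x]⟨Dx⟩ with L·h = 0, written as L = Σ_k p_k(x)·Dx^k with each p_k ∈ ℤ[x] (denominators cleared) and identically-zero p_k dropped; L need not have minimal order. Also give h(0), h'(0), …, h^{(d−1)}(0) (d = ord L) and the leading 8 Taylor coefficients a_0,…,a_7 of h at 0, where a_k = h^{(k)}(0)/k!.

f: a_k = 0, 6, -6, 8, -12, 96/5, -32, 384/7, …
g: a_k = 0, 3, 0, -9, 0, 243/5, 0, -2187/7, …
h₀=f+g: left-lcm gives L₀, ord ≤ 4.
L = (-18 - 108·x + 486·x^2 + 324·x^3)·Dx + (-13 - 36·x + 135·x^2 + 972·x^3 + 648·x^4)·Dx^2 + (-1 + 7·x + 18·x^2 + 81·x^3 + 243·x^4 + 162·x^5)·Dx^3  (order 3).
h: a_k = 0, 9, -6, -1, -12, 339/5, -32, -1803/7, …
ICs: h(0) = 0, h′(0) = 9, h′′(0) = -12.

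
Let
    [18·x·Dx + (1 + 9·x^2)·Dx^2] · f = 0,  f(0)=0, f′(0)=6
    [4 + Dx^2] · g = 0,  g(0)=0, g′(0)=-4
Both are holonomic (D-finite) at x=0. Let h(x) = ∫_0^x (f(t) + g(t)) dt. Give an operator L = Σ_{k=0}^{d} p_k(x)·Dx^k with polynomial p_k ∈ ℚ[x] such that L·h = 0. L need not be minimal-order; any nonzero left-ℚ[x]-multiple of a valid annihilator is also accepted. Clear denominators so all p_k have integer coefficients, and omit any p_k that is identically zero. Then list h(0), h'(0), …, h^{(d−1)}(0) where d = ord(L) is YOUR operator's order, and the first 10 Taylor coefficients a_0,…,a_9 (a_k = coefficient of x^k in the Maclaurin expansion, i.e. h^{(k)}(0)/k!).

L = (-3744·x + 37584·x^3 + 11664·x^5)·Dx^2 + (-28 + 864·x^2 + 10692·x^4 + 5832·x^6)·Dx^3 + (-936·x + 9396·x^3 + 2916·x^5)·Dx^4 + (-7 + 216·x^2 + 2673·x^4 + 1458·x^6)·Dx^5  (order 5).
h: a_k = 0, 0, 1, 0, -23/6, 0, 145/9, 0, -98407/1260, 0, …
ICs: h(0) = 0, h′(0) = 0, h′′(0) = 2, h′′′(0) = 0, h′′′′(0) = -92.

f: a_k = 0, 6, 0, -18, 0, 486/5, 0, -4374/7, 0, 4374, …
g: a_k = 0, -4, 0, 8/3, 0, -8/15, 0, 16/315, 0, -8/2835, …
h₀=f+g: left-lcm gives L₀, ord ≤ 4.
h=∫₀ˣh₀: take L = L₀·Dx.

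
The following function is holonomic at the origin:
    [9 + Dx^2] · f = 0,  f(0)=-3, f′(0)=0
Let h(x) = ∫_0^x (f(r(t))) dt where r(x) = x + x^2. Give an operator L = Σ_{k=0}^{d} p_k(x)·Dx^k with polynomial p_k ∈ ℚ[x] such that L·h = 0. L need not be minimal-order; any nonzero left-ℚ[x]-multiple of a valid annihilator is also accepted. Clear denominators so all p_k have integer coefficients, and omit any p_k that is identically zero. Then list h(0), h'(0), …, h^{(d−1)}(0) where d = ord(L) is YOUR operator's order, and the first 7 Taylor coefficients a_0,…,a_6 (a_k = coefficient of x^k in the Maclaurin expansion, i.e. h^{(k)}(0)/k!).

L = (9 + 54·x + 108·x^2 + 72·x^3)·Dx - 2·Dx^2 + (1 + 2·x)·Dx^3  (order 3).
h: a_k = 0, -3, 0, 9/2, 27/4, 27/40, -27/4, …
ICs: h(0) = 0, h′(0) = -3, h′′(0) = 0.

f: a_k = -3, 0, 27/2, 0, -81/8, 0, 243/80, …
Substitute x→r, Dx→(1/r')Dx; clear ⇒ L₀.
∫: right-multiply L₀ by Dx.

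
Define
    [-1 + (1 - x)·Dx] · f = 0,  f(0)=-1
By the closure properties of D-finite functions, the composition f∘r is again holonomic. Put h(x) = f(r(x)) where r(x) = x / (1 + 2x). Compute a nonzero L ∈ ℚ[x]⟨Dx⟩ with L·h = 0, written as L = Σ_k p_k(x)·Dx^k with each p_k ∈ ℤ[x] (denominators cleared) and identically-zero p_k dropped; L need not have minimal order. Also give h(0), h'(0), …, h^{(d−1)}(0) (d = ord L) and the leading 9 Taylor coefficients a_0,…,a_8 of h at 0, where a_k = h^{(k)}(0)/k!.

L = -1 + (1 + 3·x + 2·x^2)·Dx  (order 1).
h: a_k = -1, -1, 1, -1, 1, -1, 1, -1, 1, …
ICs: h(0) = -1.

f: a_k = -1, -1, -1, -1, -1, -1, -1, -1, -1, …
L₀ from L_f via x↦r, Dx↦r'^{-1}Dx.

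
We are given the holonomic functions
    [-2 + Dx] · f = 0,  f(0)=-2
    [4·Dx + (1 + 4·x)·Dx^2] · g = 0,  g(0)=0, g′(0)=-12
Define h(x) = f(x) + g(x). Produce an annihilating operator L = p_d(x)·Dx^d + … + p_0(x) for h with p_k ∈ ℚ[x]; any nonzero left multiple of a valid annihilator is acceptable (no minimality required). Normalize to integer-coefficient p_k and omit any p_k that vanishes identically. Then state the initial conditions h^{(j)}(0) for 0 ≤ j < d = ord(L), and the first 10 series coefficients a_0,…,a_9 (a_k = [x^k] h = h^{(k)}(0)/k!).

L = (-40 - 32·x)·Dx + (14 - 16·x - 32·x^2)·Dx^2 + (3 + 16·x + 16·x^2)·Dx^3  (order 3).
h: a_k = -2, -16, 20, -200/3, 572/3, -9224/15, 92152/45, -2211856/315, 7741436/315, -247726088/2835, …
ICs: h(0) = -2, h′(0) = -16, h′′(0) = 40.

f: a_k = -2, -4, -4, -8/3, -4/3, -8/15, -8/45, -16/315, -4/315, -8/2835, …
g: a_k = 0, -12, 24, -64, 192, -3072/5, 2048, -49152/7, 24576, -262144/3, …
Sum ⇒ L₀ = lclm(L_f,L_g) in ℚ(x)⟨Dx⟩.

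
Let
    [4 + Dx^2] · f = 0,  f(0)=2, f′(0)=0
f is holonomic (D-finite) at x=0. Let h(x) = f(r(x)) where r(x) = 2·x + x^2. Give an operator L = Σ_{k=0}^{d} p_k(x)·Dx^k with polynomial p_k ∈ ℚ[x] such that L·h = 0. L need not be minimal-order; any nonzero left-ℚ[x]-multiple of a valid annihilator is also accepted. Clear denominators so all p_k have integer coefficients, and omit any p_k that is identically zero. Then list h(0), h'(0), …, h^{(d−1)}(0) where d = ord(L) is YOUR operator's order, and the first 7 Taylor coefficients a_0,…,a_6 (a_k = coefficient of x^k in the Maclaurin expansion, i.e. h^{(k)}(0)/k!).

L = (16 + 48·x + 48·x^2 + 16·x^3) - Dx + (1 + x)·Dx^2  (order 2).
h: a_k = 2, 0, -16, -16, 52/3, 128/3, 928/45, …
ICs: h(0) = 2, h′(0) = 0.

f: a_k = 2, 0, -4, 0, 4/3, 0, -8/45, …
Change of var in L_f (x↦r) gives L₀.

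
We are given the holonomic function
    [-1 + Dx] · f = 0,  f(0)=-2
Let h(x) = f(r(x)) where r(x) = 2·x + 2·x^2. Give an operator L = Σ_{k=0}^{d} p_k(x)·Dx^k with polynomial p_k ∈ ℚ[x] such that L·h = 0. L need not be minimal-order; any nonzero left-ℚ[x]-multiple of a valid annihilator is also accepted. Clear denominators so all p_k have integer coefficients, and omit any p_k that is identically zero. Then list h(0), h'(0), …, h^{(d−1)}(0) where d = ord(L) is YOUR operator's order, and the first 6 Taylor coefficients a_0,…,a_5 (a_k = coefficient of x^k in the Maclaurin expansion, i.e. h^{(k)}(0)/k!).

L = (-2 - 4·x) + Dx  (order 1).
h: a_k = -2, -4, -8, -32/3, -40/3, -208/15, …
ICs: h(0) = -2.

f: a_k = -2, -2, -1, -1/3, -1/12, -1/60, …
L₀ from L_f via x↦r, Dx↦r'^{-1}Dx.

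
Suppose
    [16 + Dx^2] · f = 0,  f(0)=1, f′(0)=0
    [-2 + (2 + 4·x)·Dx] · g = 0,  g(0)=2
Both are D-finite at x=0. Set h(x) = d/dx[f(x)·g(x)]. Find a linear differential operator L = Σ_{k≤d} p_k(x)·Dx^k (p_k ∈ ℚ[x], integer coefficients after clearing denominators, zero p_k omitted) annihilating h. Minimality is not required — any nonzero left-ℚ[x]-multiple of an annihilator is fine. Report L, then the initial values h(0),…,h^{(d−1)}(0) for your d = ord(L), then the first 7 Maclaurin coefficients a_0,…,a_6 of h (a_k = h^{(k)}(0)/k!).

L = (413 + 2688·x + 6784·x^2 + 8192·x^3 + 4096·x^4) + (-26 - 180·x - 384·x^2 - 256·x^3)·Dx + (19 + 140·x + 396·x^2 + 512·x^3 + 256·x^4)·Dx^2  (order 2).
h: a_k = 2, -34, -45, 337/3, 905/12, -5281/60, -26677/360, …
ICs: h(0) = 2, h′(0) = -34.

f: a_k = 1, 0, -8, 0, 32/3, 0, -256/45, …
g: a_k = 2, 2, -1, 1, -5/4, 7/4, -21/8, …
Product ⇒ symmetric product L₀, ord ≤ 2.
Derive L from L₀ (diff closure).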